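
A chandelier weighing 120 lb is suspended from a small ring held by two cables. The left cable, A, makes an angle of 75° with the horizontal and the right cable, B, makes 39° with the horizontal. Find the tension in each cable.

ΣF_x = 0: −T_A·cos75° + T_B·cos39° = 0 → T_B = 0.333038·T_A.
ΣF_y = 0: T_A·sin75° + T_B·sin39° = 120.
Substitute: T_A·(0.965926 + 0.333038·0.62932) = 120 → T_A = 102.083 ≈ 102.1 lb.
Then T_B = 0.333038 × 102.083 = 34.00 lb.

T_A = 102.1 lb, T_B = 34.00 lb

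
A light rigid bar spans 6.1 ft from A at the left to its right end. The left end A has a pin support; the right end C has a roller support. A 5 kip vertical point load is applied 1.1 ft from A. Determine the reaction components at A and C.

ΣM about A: C_y·6.1 − 5·1.1 = 0 → C_y = 5.5/6.1 = 0.901639 ≈ 0.9016 kip.
ΣF_y = 0: A_y + 0.901639 − 5 = 0 → A_y = 4.098 kip.
ΣF_x = 0: no horizontal applied forces, so A_x = 0.

A_x = 0, A_y = 4.098 kip, C_y = 0.9016 kip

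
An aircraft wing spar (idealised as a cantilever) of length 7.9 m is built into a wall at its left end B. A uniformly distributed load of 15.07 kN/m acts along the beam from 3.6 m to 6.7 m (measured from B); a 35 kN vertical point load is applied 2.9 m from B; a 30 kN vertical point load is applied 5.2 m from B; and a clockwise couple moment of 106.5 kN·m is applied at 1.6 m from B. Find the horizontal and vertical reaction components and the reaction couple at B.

B_x = 0, B_y = 111.7 kN, M_B = 604.6 kN·m

Resultant of the distributed load: 15.07 × 3.1 = 46.717 kN at 5.15 m from B.
ΣF_x = 0: B_x = 0.
ΣF_y = 0: B_y − 15.07·3.1 − 35 − 30 = 0 → B_y = 111.7 kN.
ΣM about B: M_B − (15.07·3.1)·5.15 − 35·2.9 − 30·5.2 − 106.5 = 0 → M_B = 604.6 kN·m.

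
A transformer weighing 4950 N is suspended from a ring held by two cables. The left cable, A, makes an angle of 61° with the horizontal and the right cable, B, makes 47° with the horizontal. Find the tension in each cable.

T_A = 3550 N, T_B = 2523 N

ΣF_x = 0: −T_A·cos61° + T_B·cos47° = 0 → T_B = 0.710866·T_A.
ΣF_y = 0: T_A·sin61° + T_B·sin47° = 4950.
Substitute: T_A·(0.87462 + 0.710866·0.731354) = 4950 → T_A = 3549.62 ≈ 3550 N.
Then T_B = 0.710866 × 3549.62 = 2523 N.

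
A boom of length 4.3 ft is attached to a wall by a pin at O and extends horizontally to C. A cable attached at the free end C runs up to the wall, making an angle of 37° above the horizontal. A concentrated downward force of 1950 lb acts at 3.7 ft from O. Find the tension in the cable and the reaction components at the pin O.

T = 2788 lb, O_x = 2227 lb, O_y = 272.1 lb

ΣM about O: T·sin37°·4.3 − 1950·3.7 = 0 → T = 7215/(4.3·0.601815) = 2788.08 ≈ 2788 lb.
ΣF_x = 0: O_x − T·cos37° = 0 → O_x = 2788.08 × 0.798636 = 2227 lb.
ΣF_y = 0: O_y + T·sin37° − 1950 = 0 → O_y = 1950 − 2788.08 × 0.601815 = 272.1 lb.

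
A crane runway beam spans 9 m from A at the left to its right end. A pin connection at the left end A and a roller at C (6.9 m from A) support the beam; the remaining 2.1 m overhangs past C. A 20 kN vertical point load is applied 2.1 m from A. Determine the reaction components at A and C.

ΣM about A: C_y·6.9 − 20·2.1 = 0 → C_y = 42/6.9 = 6.08696 ≈ 6.087 kN.
ΣF_y = 0: A_y + 6.08696 − 20 = 0 → A_y = 13.91 kN.
ΣF_x = 0: no horizontal applied forces, so A_x = 0.

A_x = 0, A_y = 13.91 kN, C_y = 6.087 kN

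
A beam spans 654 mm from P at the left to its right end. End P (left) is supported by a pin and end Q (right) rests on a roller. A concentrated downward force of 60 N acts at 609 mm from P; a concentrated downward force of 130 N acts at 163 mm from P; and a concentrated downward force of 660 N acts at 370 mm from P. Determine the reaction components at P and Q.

P_x = 0, P_y = 388.3 N, Q_y = 461.7 N

Moments about P: Q_y·654 − 60·609 − 130·163 − 660·370 = 0 → Q_y = 301930/654 = 461.667 ≈ 461.7 N.
ΣF_y = 0: P_y + 461.667 − 60 − 130 − 660 = 0 → P_y = 388.3 N.
ΣF_x = 0: no horizontal applied forces, so P_x = 0.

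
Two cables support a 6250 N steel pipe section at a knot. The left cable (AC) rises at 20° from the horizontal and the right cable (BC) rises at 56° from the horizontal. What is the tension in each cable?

T_AC = 3602 N, T_BC = 6053 N

ΣF_x = 0: −T_AC·cos20° + T_BC·cos56° = 0 → T_BC = 1.68044·T_AC.
ΣF_y = 0: T_AC·sin20° + T_BC·sin56° = 6250.
Substitute: T_AC·(0.34202 + 1.68044·0.829038) = 6250 → T_AC = 3601.96 ≈ 3602 N.
Then T_BC = 1.68044 × 3601.96 = 6053 N.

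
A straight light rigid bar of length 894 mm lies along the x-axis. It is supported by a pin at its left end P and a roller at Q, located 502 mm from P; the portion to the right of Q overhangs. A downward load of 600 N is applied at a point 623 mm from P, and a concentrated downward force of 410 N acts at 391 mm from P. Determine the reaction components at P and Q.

ΣM about P: Q_y·502 − 600·623 − 410·391 = 0 → Q_y = 534110/502 = 1063.96 ≈ 1064 N.
ΣF_y = 0: P_y + 1063.96 − 600 − 410 = 0 → P_y = -53.96 N.
ΣF_x = 0: no horizontal applied forces, so P_x = 0.

P_x = 0, P_y = -53.96 N, Q_y = 1064 N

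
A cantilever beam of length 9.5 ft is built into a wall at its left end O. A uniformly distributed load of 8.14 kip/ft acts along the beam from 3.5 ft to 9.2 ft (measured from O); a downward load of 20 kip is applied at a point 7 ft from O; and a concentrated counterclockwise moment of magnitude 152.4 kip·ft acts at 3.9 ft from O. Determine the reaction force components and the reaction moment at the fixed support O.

O_x = 0, O_y = 66.40 kip, M_O = 282.2 kip·ft

Resultant of the distributed load: 8.14 × 5.7 = 46.398 kip at 6.35 ft from O.
ΣF_x = 0: O_x = 0.
ΣF_y = 0: O_y − 8.14·5.7 − 20 = 0 → O_y = 66.40 kip.
ΣM about O: M_O − (8.14·5.7)·6.35 − 20·7 + 152.4 = 0 → M_O = 282.2 kip·ft.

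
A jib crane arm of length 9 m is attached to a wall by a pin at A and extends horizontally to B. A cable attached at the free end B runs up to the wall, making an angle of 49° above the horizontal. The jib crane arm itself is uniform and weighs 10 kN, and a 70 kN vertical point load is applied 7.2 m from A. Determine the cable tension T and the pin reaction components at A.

ΣM about A: T·sin49°·9 − 10·4.5 − 70·7.2 = 0 → T = 549/(9·0.75471) = 80.8257 ≈ 80.83 kN.
ΣF_x = 0: A_x − T·cos49° = 0 → A_x = 80.8257 × 0.656059 = 53.03 kN.
ΣF_y = 0: A_y + T·sin49° − 10 − 70 = 0 → A_y = 80 − 80.8257 × 0.75471 = 19.00 kN.

T = 80.83 kN, A_x = 53.03 kN, A_y = 19.00 kN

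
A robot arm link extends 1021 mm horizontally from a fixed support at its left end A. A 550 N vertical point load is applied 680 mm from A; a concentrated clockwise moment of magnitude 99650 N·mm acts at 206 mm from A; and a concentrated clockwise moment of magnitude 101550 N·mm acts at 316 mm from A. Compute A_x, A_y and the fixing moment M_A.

A_x = 0, A_y = 550.0 N, M_A = 575200 N·mm

ΣF_x = 0: A_x = 0.
ΣF_y = 0: A_y − 550 = 0 → A_y = 550.0 N.
ΣM about A: M_A − 550·680 − 99650 − 101550 = 0 → M_A = 575200 N·mm.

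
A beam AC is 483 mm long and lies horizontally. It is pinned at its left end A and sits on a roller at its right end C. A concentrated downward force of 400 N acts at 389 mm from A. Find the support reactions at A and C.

ΣM about A: C_y·483 − 400·389 = 0 → C_y = 155600/483 = 322.153 ≈ 322.2 N.
ΣF_y = 0: A_y + 322.153 − 400 = 0 → A_y = 77.85 N.
ΣF_x = 0: no horizontal applied forces, so A_x = 0.

A_x = 0, A_y = 77.85 N, C_y = 322.2 N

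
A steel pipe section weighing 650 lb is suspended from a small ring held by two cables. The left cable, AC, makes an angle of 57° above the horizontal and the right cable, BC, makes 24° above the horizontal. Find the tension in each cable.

T_AC = 601.2 lb, T_BC = 358.4 lb

ΣF_x = 0: −T_AC·cos57° + T_BC·cos24° = 0 → T_BC = 0.596182·T_AC.
ΣF_y = 0: T_AC·sin57° + T_BC·sin24° = 650.
Substitute: T_AC·(0.838671 + 0.596182·0.406737) = 650 → T_AC = 601.206 ≈ 601.2 lb.
Then T_BC = 0.596182 × 601.206 = 358.4 lb.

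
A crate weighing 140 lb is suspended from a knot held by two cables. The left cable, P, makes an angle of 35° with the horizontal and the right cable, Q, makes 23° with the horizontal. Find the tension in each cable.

ΣF_x = 0: −T_P·cos35° + T_Q·cos23° = 0 → T_Q = 0.889894·T_P.
ΣF_y = 0: T_P·sin35° + T_Q·sin23° = 140.
Substitute: T_P·(0.573576 + 0.889894·0.390731) = 140 → T_P = 151.962 ≈ 152.0 lb.
Then T_Q = 0.889894 × 151.962 = 135.2 lb.

T_P = 152.0 lb, T_Q = 135.2 lb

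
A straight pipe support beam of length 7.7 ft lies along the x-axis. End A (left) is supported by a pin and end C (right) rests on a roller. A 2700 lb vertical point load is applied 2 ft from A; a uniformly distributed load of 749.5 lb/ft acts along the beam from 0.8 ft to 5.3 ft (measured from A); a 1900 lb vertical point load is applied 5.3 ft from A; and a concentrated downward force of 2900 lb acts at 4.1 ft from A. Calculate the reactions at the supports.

Resultant of the distributed load: 749.5 × 4.5 = 3372.75 lb at 3.05 ft from A.
ΣM about A: C_y·7.7 − 2700·2 − (749.5·4.5)·3.05 − 1900·5.3 − 2900·4.1 = 0 → C_y = 37646.8875/7.7 = 4889.21 ≈ 4889 lb.
ΣF_y = 0: A_y + 4889.21 − 2700 − 749.5·4.5 − 1900 − 2900 = 0 → A_y = 5984 lb.
ΣF_x = 0: no horizontal applied forces, so A_x = 0.

A_x = 0, A_y = 5984 lb, C_y = 4889 lb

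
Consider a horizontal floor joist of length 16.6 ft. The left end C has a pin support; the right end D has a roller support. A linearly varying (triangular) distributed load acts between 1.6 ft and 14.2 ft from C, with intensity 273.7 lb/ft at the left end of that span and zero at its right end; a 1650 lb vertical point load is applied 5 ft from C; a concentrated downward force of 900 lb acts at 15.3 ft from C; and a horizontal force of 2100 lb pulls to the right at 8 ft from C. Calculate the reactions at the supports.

C_x = -2100 lb, C_y = 2345 lb, D_y = 1929 lb

Resultant of the triangular load: ½ × 273.7 × 12.6 = 1724.31 lb, acting at 5.8 ft from C (one-third of the span from the peak).
Moments about C: D_y·16.6 − (½·273.7·12.6)·5.8 − 1650·5 − 900·15.3 = 0 → D_y = 32020.998/16.6 = 1928.98 ≈ 1929 lb.
ΣF_y = 0: C_y + 1928.98 − ½·273.7·12.6 − 1650 − 900 = 0 → C_y = 2345 lb.
ΣF_x = 0: C_x + 2100 = 0 → C_x = -2100 lb.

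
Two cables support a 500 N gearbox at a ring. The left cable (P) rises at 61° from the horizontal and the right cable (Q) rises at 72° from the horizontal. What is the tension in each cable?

T_P = 211.3 N, T_Q = 331.4 N

ΣF_x = 0: −T_P·cos61° + T_Q·cos72° = 0 → T_Q = 1.56888·T_P.
ΣF_y = 0: T_P·sin61° + T_Q·sin72° = 500.
Substitute: T_P·(0.87462 + 1.56888·0.951057) = 500 → T_P = 211.263 ≈ 211.3 N.
Then T_Q = 1.56888 × 211.263 = 331.4 N.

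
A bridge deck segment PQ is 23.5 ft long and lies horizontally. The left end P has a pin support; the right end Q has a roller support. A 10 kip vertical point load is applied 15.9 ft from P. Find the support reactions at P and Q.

Moments about P: Q_y·23.5 − 10·15.9 = 0 → Q_y = 159/23.5 = 6.76596 ≈ 6.766 kip.
ΣF_y = 0: P_y + 6.76596 − 10 = 0 → P_y = 3.234 kip.
ΣF_x = 0: no horizontal applied forces, so P_x = 0.

P_x = 0, P_y = 3.234 kip, Q_y = 6.766 kip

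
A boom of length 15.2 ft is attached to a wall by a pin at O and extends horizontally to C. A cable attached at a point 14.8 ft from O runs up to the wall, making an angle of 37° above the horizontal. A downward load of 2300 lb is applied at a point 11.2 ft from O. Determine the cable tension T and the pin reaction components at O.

T = 2892 lb, O_x = 2310 lb, O_y = 559.5 lb

ΣM about O: T·sin37°·14.8 − 2300·11.2 = 0 → T = 25760/(14.8·0.601815) = 2892.15 ≈ 2892 lb.
ΣF_x = 0: O_x − T·cos37° = 0 → O_x = 2892.15 × 0.798636 = 2310 lb.
ΣF_y = 0: O_y + T·sin37° − 2300 = 0 → O_y = 2300 − 2892.15 × 0.601815 = 559.5 lb.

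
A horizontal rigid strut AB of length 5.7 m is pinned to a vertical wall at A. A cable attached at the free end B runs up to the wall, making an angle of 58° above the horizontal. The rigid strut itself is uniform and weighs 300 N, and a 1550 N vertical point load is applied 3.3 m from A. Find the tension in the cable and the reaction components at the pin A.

ΣM about A: T·sin58°·5.7 − 300·2.85 − 1550·3.3 = 0 → T = 5970/(5.7·0.848048) = 1235.03 ≈ 1235 N.
ΣF_x = 0: A_x − T·cos58° = 0 → A_x = 1235.03 × 0.529919 = 654.5 N.
ΣF_y = 0: A_y + T·sin58° − 300 − 1550 = 0 → A_y = 1850 − 1235.03 × 0.848048 = 802.6 N.

T = 1235 N, A_x = 654.5 N, A_y = 802.6 N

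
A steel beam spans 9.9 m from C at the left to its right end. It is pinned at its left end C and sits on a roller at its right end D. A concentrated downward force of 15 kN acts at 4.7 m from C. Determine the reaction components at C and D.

Moments about C: D_y·9.9 − 15·4.7 = 0 → D_y = 70.5/9.9 = 7.12121 ≈ 7.121 kN.
ΣF_y = 0: C_y + 7.12121 − 15 = 0 → C_y = 7.879 kN.
ΣF_x = 0: no horizontal applied forces, so C_x = 0.

C_x = 0, C_y = 7.879 kN, D_y = 7.121 kN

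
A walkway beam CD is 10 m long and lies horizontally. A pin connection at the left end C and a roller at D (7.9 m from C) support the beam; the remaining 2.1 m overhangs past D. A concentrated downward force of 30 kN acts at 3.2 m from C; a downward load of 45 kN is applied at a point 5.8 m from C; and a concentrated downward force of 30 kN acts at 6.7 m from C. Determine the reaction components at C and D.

ΣM about C: D_y·7.9 − 30·3.2 − 45·5.8 − 30·6.7 = 0 → D_y = 558/7.9 = 70.6329 ≈ 70.63 kN.
ΣF_y = 0: C_y + 70.6329 − 30 − 45 − 30 = 0 → C_y = 34.37 kN.
ΣF_x = 0: no horizontal applied forces, so C_x = 0.

C_x = 0, C_y = 34.37 kN, D_y = 70.63 kN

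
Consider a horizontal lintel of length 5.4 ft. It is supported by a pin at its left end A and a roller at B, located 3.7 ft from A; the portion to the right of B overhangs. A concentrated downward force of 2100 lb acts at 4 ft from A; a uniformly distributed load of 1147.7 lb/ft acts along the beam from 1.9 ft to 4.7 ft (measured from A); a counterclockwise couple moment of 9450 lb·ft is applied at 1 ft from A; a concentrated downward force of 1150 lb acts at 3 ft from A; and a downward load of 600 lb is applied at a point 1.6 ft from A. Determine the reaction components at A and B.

Resultant of the distributed load: 1147.7 × 2.8 = 3213.56 lb at 3.3 ft from A.
Taking moments about A: B_y·3.7 − 2100·4 − (1147.7·2.8)·3.3 + 9450 − 1150·3 − 600·1.6 = 0 → B_y = 13964.748/3.7 = 3774.26 ≈ 3774 lb.
ΣF_y = 0: A_y + 3774.26 − 2100 − 1147.7·2.8 − 1150 − 600 = 0 → A_y = 3289 lb.
ΣF_x = 0: no horizontal applied forces, so A_x = 0.

A_x = 0, A_y = 3289 lb, B_y = 3774 lb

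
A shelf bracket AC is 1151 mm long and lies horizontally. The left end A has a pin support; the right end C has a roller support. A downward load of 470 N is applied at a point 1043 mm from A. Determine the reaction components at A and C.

A_x = 0, A_y = 44.10 N, C_y = 425.9 N

Moments about A: C_y·1151 − 470·1043 = 0 → C_y = 490210/1151 = 425.899 ≈ 425.9 N.
ΣF_y = 0: A_y + 425.899 − 470 = 0 → A_y = 44.10 N.
ΣF_x = 0: no horizontal applied forces, so A_x = 0.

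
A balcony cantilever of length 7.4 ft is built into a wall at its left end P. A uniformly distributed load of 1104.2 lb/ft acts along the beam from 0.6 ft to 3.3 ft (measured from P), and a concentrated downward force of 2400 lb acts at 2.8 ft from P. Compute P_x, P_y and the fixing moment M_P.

Resultant of the distributed load: 1104.2 × 2.7 = 2981.34 lb at 1.95 ft from P.
ΣF_x = 0: P_x = 0.
ΣF_y = 0: P_y − 1104.2·2.7 − 2400 = 0 → P_y = 5381 lb.
ΣM about P: M_P − (1104.2·2.7)·1.95 − 2400·2.8 = 0 → M_P = 12530 lb·ft.

P_x = 0, P_y = 5381 lb, M_P = 12530 lb·ft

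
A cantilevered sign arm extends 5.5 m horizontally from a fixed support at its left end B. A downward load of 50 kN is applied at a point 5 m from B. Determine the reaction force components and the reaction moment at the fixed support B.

ΣF_x = 0: B_x = 0.
ΣF_y = 0: B_y − 50 = 0 → B_y = 50.00 kN.
ΣM about B: M_B − 50·5 = 0 → M_B = 250.0 kN·m.

B_x = 0, B_y = 50.00 kN, M_B = 250.0 kN·m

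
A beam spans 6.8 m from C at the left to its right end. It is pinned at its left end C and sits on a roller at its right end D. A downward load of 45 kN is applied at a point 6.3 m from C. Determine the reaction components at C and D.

Moments about C: D_y·6.8 − 45·6.3 = 0 → D_y = 283.5/6.8 = 41.6912 ≈ 41.69 kN.
ΣF_y = 0: C_y + 41.6912 − 45 = 0 → C_y = 3.309 kN.
ΣF_x = 0: no horizontal applied forces, so C_x = 0.

C_x = 0, C_y = 3.309 kN, D_y = 41.69 kN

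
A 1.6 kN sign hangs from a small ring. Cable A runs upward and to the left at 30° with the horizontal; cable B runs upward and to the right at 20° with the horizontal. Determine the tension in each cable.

T_A = 1.963 kN, T_B = 1.809 kN

ΣF_x = 0: −T_A·cos30° + T_B·cos20° = 0 → T_B = 0.921605·T_A.
ΣF_y = 0: T_A·sin30° + T_B·sin20° = 1.6.
Substitute: T_A·(0.5 + 0.921605·0.34202) = 1.6 → T_A = 1.96269 ≈ 1.963 kN.
Then T_B = 0.921605 × 1.96269 = 1.809 kN.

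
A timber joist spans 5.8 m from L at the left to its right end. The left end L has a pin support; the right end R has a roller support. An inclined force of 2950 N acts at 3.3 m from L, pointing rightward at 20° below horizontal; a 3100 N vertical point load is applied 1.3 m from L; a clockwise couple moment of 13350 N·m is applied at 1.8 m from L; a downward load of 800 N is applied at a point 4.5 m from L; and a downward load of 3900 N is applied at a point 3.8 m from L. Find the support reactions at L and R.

L_x = -2772 N, L_y = 2062 N, R_y = 6746 N

Taking moments about L: R_y·5.8 − 2950·sin20°·3.3 − 3100·1.3 − 13350 − 800·4.5 − 3900·3.8 = 0 → R_y = 39129.6/5.8 = 6746.48 ≈ 6746 N.
ΣF_y = 0: L_y + 6746.48 − 2950·sin20° − 3100 − 800 − 3900 = 0 → L_y = 2062 N.
ΣF_x = 0: L_x + 2950·cos20° = 0 → L_x = -2772 N.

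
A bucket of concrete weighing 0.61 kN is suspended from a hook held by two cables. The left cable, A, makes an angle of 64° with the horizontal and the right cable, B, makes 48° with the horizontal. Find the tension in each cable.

ΣF_x = 0: −T_A·cos64° + T_B·cos48° = 0 → T_B = 0.655135·T_A.
ΣF_y = 0: T_A·sin64° + T_B·sin48° = 0.61.
Substitute: T_A·(0.898794 + 0.655135·0.743145) = 0.61 → T_A = 0.440225 ≈ 0.4402 kN.
Then T_B = 0.655135 × 0.440225 = 0.2884 kN.

T_A = 0.4402 kN, T_B = 0.2884 kN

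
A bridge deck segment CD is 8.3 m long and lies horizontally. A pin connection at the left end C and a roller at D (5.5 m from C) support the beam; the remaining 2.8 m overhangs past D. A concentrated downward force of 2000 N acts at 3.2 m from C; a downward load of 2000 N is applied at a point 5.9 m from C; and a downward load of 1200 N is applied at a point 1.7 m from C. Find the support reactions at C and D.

Taking moments about C: D_y·5.5 − 2000·3.2 − 2000·5.9 − 1200·1.7 = 0 → D_y = 20240/5.5 = 3680 N.
ΣF_y = 0: C_y + 3680 − 2000 − 2000 − 1200 = 0 → C_y = 1520 N.
ΣF_x = 0: no horizontal applied forces, so C_x = 0.

C_x = 0, C_y = 1520 N, D_y = 3680 N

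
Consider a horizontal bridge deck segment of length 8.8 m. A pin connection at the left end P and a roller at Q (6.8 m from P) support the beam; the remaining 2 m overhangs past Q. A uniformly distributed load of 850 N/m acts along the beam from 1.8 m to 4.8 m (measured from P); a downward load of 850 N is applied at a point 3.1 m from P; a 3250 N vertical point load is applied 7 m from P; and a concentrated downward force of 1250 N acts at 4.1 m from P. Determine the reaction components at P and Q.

P_x = 0, P_y = 2176 N, Q_y = 5724 N

Resultant of the distributed load: 850 × 3 = 2550 N at 3.3 m from P.
ΣM about P: Q_y·6.8 − (850·3)·3.3 − 850·3.1 − 3250·7 − 1250·4.1 = 0 → Q_y = 38925/6.8 = 5724.26 ≈ 5724 N.
ΣF_y = 0: P_y + 5724.26 − 850·3 − 850 − 3250 − 1250 = 0 → P_y = 2176 N.
ΣF_x = 0: no horizontal applied forces, so P_x = 0.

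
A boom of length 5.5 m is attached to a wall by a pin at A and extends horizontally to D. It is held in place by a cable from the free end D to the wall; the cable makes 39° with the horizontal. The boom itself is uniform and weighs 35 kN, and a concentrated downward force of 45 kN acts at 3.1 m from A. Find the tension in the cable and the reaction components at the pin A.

ΣM about A: T·sin39°·5.5 − 35·2.75 − 45·3.1 = 0 → T = 235.75/(5.5·0.62932) = 68.111 ≈ 68.11 kN.
ΣF_x = 0: A_x − T·cos39° = 0 → A_x = 68.111 × 0.777146 = 52.93 kN.
ΣF_y = 0: A_y + T·sin39° − 35 − 45 = 0 → A_y = 80 − 68.111 × 0.62932 = 37.14 kN.

T = 68.11 kN, A_x = 52.93 kN, A_y = 37.14 kN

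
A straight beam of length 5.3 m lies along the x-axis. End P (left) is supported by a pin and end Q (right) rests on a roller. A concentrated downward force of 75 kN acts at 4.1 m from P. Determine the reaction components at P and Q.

P_x = 0, P_y = 16.98 kN, Q_y = 58.02 kN

Taking moments about P: Q_y·5.3 − 75·4.1 = 0 → Q_y = 307.5/5.3 = 58.0189 ≈ 58.02 kN.
ΣF_y = 0: P_y + 58.0189 − 75 = 0 → P_y = 16.98 kN.
ΣF_x = 0: no horizontal applied forces, so P_x = 0.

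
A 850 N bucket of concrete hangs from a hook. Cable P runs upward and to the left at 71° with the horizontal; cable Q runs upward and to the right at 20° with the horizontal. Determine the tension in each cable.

ΣF_x = 0: −T_P·cos71° + T_Q·cos20° = 0 → T_Q = 0.346462·T_P.
ΣF_y = 0: T_P·sin71° + T_Q·sin20° = 850.
Substitute: T_P·(0.945519 + 0.346462·0.34202) = 850 → T_P = 798.86 ≈ 798.9 N.
Then T_Q = 0.346462 × 798.86 = 276.8 N.

T_P = 798.9 N, T_Q = 276.8 N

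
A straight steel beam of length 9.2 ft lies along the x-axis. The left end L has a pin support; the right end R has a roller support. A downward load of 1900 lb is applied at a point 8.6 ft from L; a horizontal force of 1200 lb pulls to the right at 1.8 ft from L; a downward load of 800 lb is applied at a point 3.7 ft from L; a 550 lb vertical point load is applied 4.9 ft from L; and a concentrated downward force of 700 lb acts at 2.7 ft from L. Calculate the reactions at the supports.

L_x = -1200 lb, L_y = 1354 lb, R_y = 2596 lb

Moments about L: R_y·9.2 − 1900·8.6 − 800·3.7 − 550·4.9 − 700·2.7 = 0 → R_y = 23885/9.2 = 2596.2 ≈ 2596 lb.
ΣF_y = 0: L_y + 2596.2 − 1900 − 800 − 550 − 700 = 0 → L_y = 1354 lb.
ΣF_x = 0: L_x + 1200 = 0 → L_x = -1200 lb.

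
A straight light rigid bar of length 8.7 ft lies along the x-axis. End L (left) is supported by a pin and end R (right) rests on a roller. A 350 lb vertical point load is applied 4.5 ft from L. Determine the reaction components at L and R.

L_x = 0, L_y = 169.0 lb, R_y = 181.0 lb

Taking moments about L: R_y·8.7 − 350·4.5 = 0 → R_y = 1575/8.7 = 181.034 ≈ 181.0 lb.
ΣF_y = 0: L_y + 181.034 − 350 = 0 → L_y = 169.0 lb.
ΣF_x = 0: no horizontal applied forces, so L_x = 0.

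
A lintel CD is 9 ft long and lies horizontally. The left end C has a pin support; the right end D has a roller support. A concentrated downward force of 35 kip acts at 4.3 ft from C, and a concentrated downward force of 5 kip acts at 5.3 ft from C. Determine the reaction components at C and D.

C_x = 0, C_y = 20.33 kip, D_y = 19.67 kip

Moments about C: D_y·9 − 35·4.3 − 5·5.3 = 0 → D_y = 177/9 = 19.6667 ≈ 19.67 kip.
ΣF_y = 0: C_y + 19.6667 − 35 − 5 = 0 → C_y = 20.33 kip.
ΣF_x = 0: no horizontal applied forces, so C_x = 0.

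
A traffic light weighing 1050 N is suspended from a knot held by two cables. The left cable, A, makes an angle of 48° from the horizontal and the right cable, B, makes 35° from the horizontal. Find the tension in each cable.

ΣF_x = 0: −T_A·cos48° + T_B·cos35° = 0 → T_B = 0.816858·T_A.
ΣF_y = 0: T_A·sin48° + T_B·sin35° = 1050.
Substitute: T_A·(0.743145 + 0.816858·0.573576) = 1050 → T_A = 866.569 ≈ 866.6 N.
Then T_B = 0.816858 × 866.569 = 707.9 N.

T_A = 866.6 N, T_B = 707.9 N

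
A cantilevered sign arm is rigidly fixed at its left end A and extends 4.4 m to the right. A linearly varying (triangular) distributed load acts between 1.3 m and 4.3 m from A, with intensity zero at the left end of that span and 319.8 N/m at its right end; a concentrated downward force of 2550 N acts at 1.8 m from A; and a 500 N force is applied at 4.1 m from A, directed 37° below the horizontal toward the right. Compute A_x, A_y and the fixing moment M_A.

A_x = -399.3 N, A_y = 3331 N, M_A = 7407 N·m

Resultant of the triangular load: ½ × 319.8 × 3 = 479.7 N, acting at 3.3 m from A (one-third of the span from the peak).
ΣF_x = 0: A_x + 500·cos37° = 0 → A_x = -399.3 N.
ΣF_y = 0: A_y − ½·319.8·3 − 2550 − 500·sin37° = 0 → A_y = 3331 N.
ΣM about A: M_A − (½·319.8·3)·3.3 − 2550·1.8 − 500·sin37°·4.1 = 0 → M_A = 7407 N·m.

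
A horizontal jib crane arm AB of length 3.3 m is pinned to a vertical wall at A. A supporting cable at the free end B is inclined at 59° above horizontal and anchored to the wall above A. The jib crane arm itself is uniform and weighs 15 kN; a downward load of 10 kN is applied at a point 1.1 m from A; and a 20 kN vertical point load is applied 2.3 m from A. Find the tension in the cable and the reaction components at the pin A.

ΣM about A: T·sin59°·3.3 − 15·1.65 − 10·1.1 − 20·2.3 = 0 → T = 81.75/(3.3·0.857167) = 28.9007 ≈ 28.90 kN.
ΣF_x = 0: A_x − T·cos59° = 0 → A_x = 28.9007 × 0.515038 = 14.88 kN.
ΣF_y = 0: A_y + T·sin59° − 15 − 10 − 20 = 0 → A_y = 45 − 28.9007 × 0.857167 = 20.23 kN.

T = 28.90 kN, A_x = 14.88 kN, A_y = 20.23 kN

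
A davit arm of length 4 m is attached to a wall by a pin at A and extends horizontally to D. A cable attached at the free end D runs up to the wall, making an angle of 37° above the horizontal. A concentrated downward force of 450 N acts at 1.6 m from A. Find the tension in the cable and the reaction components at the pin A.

ΣM about A: T·sin37°·4 − 450·1.6 = 0 → T = 720/(4·0.601815) = 299.095 ≈ 299.1 N.
ΣF_x = 0: A_x − T·cos37° = 0 → A_x = 299.095 × 0.798636 = 238.9 N.
ΣF_y = 0: A_y + T·sin37° − 450 = 0 → A_y = 450 − 299.095 × 0.601815 = 270.0 N.

T = 299.1 N, A_x = 238.9 N, A_y = 270.0 N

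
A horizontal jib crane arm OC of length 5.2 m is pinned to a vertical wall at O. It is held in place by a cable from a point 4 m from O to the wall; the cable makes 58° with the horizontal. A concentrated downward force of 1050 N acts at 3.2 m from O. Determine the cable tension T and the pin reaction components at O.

ΣM about O: T·sin58°·4 − 1050·3.2 = 0 → T = 3360/(4·0.848048) = 990.51 ≈ 990.5 N.
ΣF_x = 0: O_x − T·cos58° = 0 → O_x = 990.51 × 0.529919 = 524.9 N.
ΣF_y = 0: O_y + T·sin58° − 1050 = 0 → O_y = 1050 − 990.51 × 0.848048 = 210.0 N.

T = 990.5 N, O_x = 524.9 N, O_y = 210.0 N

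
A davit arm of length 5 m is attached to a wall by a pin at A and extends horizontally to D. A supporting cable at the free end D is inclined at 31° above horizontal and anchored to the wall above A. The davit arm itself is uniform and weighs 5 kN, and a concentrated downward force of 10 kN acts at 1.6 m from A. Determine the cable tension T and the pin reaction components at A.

T = 11.07 kN, A_x = 9.486 kN, A_y = 9.300 kN

ΣM about A: T·sin31°·5 − 5·2.5 − 10·1.6 = 0 → T = 28.5/(5·0.515038) = 11.0671 ≈ 11.07 kN.
ΣF_x = 0: A_x − T·cos31° = 0 → A_x = 11.0671 × 0.857167 = 9.486 kN.
ΣF_y = 0: A_y + T·sin31° − 5 − 10 = 0 → A_y = 15 − 11.0671 × 0.515038 = 9.300 kN.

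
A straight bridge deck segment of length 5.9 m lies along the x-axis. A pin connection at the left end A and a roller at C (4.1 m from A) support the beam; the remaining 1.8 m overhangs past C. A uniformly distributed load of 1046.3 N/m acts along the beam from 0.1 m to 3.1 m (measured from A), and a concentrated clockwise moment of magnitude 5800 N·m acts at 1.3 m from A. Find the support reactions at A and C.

A_x = 0, A_y = 499.3 N, C_y = 2640 N

Resultant of the distributed load: 1046.3 × 3 = 3138.9 N at 1.6 m from A.
ΣM about A: C_y·4.1 − (1046.3·3)·1.6 − 5800 = 0 → C_y = 10822.24/4.1 = 2639.57 ≈ 2640 N.
ΣF_y = 0: A_y + 2639.57 − 1046.3·3 = 0 → A_y = 499.3 N.
ΣF_x = 0: no horizontal applied forces, so A_x = 0.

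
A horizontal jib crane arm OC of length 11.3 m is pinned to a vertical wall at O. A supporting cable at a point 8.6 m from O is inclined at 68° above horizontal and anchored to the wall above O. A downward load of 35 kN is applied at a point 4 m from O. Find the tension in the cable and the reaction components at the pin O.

ΣM about O: T·sin68°·8.6 − 35·4 = 0 → T = 140/(8.6·0.927184) = 17.5575 ≈ 17.56 kN.
ΣF_x = 0: O_x − T·cos68° = 0 → O_x = 17.5575 × 0.374607 = 6.577 kN.
ΣF_y = 0: O_y + T·sin68° − 35 = 0 → O_y = 35 − 17.5575 × 0.927184 = 18.72 kN.

T = 17.56 kN, O_x = 6.577 kN, O_y = 18.72 kN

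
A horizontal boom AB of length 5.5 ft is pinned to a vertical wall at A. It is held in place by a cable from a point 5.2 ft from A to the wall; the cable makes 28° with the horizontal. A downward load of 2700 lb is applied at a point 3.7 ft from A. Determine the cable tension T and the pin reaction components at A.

T = 4092 lb, A_x = 3613 lb, A_y = 778.8 lb

ΣM about A: T·sin28°·5.2 − 2700·3.7 = 0 → T = 9990/(5.2·0.469472) = 4092.16 ≈ 4092 lb.
ΣF_x = 0: A_x − T·cos28° = 0 → A_x = 4092.16 × 0.882948 = 3613 lb.
ΣF_y = 0: A_y + T·sin28° − 2700 = 0 → A_y = 2700 − 4092.16 × 0.469472 = 778.8 lb.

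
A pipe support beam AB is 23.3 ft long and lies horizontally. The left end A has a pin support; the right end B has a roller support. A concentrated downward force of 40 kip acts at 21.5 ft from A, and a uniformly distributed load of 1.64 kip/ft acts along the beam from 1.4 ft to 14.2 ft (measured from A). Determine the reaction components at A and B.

A_x = 0, A_y = 17.05 kip, B_y = 43.94 kip

Resultant of the distributed load: 1.64 × 12.8 = 20.992 kip at 7.8 ft from A.
ΣM about A: B_y·23.3 − 40·21.5 − (1.64·12.8)·7.8 = 0 → B_y = 1023.7376/23.3 = 43.9372 ≈ 43.94 kip.
ΣF_y = 0: A_y + 43.9372 − 40 − 1.64·12.8 = 0 → A_y = 17.05 kip.
ΣF_x = 0: no horizontal applied forces, so A_x = 0.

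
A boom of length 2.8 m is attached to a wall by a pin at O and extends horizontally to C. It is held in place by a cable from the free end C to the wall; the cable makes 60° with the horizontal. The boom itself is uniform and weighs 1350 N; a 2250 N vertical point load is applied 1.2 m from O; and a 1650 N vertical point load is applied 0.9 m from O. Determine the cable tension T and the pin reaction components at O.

T = 2505 N, O_x = 1253 N, O_y = 3080 N

ΣM about O: T·sin60°·2.8 − 1350·1.4 − 2250·1.2 − 1650·0.9 = 0 → T = 6075/(2.8·0.866025) = 2505.29 ≈ 2505 N.
ΣF_x = 0: O_x − T·cos60° = 0 → O_x = 2505.29 × 0.5 = 1253 N.
ΣF_y = 0: O_y + T·sin60° − 1350 − 2250 − 1650 = 0 → O_y = 5250 − 2505.29 × 0.866025 = 3080 N.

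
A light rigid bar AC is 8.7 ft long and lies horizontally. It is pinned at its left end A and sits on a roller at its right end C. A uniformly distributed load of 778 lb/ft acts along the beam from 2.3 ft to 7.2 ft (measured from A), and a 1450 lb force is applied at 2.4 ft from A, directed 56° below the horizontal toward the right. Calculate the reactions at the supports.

Resultant of the distributed load: 778 × 4.9 = 3812.2 lb at 4.75 ft from A.
ΣM about A: C_y·8.7 − (778·4.9)·4.75 − 1450·sin56°·2.4 = 0 → C_y = 20993/8.7 = 2412.99 ≈ 2413 lb.
ΣF_y = 0: A_y + 2412.99 − 778·4.9 − 1450·sin56° = 0 → A_y = 2601 lb.
ΣF_x = 0: A_x + 1450·cos56° = 0 → A_x = -810.8 lb.

A_x = -810.8 lb, A_y = 2601 lb, C_y = 2413 lb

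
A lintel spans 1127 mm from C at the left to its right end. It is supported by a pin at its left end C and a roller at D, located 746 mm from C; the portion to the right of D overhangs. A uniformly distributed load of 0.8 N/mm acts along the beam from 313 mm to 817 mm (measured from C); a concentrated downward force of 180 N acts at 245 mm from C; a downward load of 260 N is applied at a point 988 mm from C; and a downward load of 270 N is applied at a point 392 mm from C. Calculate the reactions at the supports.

C_x = 0, C_y = 262.5 N, D_y = 850.7 N

Resultant of the distributed load: 0.8 × 504 = 403.2 N at 565 mm from C.
ΣM about C: D_y·746 − (0.8·504)·565 − 180·245 − 260·988 − 270·392 = 0 → D_y = 634628/746 = 850.708 ≈ 850.7 N.
ΣF_y = 0: C_y + 850.708 − 0.8·504 − 180 − 260 − 270 = 0 → C_y = 262.5 N.
ΣF_x = 0: no horizontal applied forces, so C_x = 0.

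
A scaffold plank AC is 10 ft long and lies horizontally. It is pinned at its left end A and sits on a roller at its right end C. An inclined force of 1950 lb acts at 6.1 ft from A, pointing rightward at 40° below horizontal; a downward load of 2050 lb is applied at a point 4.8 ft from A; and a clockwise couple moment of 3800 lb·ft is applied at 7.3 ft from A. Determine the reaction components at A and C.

A_x = -1494 lb, A_y = 1175 lb, C_y = 2129 lb

Taking moments about A: C_y·10 − 1950·sin40°·6.1 − 2050·4.8 − 3800 = 0 → C_y = 21286/10 = 2128.6 ≈ 2129 lb.
ΣF_y = 0: A_y + 2128.6 − 1950·sin40° − 2050 = 0 → A_y = 1175 lb.
ΣF_x = 0: A_x + 1950·cos40° = 0 → A_x = -1494 lb.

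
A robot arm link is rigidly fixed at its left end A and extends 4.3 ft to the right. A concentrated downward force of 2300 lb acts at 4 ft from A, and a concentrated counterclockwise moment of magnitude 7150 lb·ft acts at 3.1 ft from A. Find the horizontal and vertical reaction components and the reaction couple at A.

A_x = 0, A_y = 2300 lb, M_A = 2050 lb·ft

ΣF_x = 0: A_x = 0.
ΣF_y = 0: A_y − 2300 = 0 → A_y = 2300 lb.
ΣM about A: M_A − 2300·4 + 7150 = 0 → M_A = 2050 lb·ft.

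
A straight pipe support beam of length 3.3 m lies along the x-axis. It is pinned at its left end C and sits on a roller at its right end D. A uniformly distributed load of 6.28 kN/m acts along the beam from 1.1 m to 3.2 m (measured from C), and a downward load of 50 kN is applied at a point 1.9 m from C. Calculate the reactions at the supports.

C_x = 0, C_y = 25.81 kN, D_y = 37.38 kN

Resultant of the distributed load: 6.28 × 2.1 = 13.188 kN at 2.15 m from C.
Moments about C: D_y·3.3 − (6.28·2.1)·2.15 − 50·1.9 = 0 → D_y = 123.3542/3.3 = 37.3801 ≈ 37.38 kN.
ΣF_y = 0: C_y + 37.3801 − 6.28·2.1 − 50 = 0 → C_y = 25.81 kN.
ΣF_x = 0: no horizontal applied forces, so C_x = 0.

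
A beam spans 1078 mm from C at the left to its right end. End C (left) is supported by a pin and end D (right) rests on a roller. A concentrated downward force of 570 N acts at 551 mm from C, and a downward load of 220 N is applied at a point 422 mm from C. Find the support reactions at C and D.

ΣM about C: D_y·1078 − 570·551 − 220·422 = 0 → D_y = 406910/1078 = 377.468 ≈ 377.5 N.
ΣF_y = 0: C_y + 377.468 − 570 − 220 = 0 → C_y = 412.5 N.
ΣF_x = 0: no horizontal applied forces, so C_x = 0.

C_x = 0, C_y = 412.5 N, D_y = 377.5 N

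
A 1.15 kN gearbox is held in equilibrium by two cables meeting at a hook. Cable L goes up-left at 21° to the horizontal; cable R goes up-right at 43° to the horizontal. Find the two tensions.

T_L = 0.9358 kN, T_R = 1.195 kN

ΣF_x = 0: −T_L·cos21° + T_R·cos43° = 0 → T_R = 1.27651·T_L.
ΣF_y = 0: T_L·sin21° + T_R·sin43° = 1.15.
Substitute: T_L·(0.358368 + 1.27651·0.681998) = 1.15 → T_L = 0.935762 ≈ 0.9358 kN.
Then T_R = 1.27651 × 0.935762 = 1.195 kN.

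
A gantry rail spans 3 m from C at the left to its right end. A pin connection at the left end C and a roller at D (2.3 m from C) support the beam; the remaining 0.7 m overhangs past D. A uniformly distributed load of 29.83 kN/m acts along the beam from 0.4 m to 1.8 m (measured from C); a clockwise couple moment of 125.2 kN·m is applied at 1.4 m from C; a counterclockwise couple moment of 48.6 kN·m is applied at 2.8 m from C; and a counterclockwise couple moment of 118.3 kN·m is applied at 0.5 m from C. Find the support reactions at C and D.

C_x = 0, C_y = 39.92 kN, D_y = 1.843 kN

Resultant of the distributed load: 29.83 × 1.4 = 41.762 kN at 1.1 m from C.
Moments about C: D_y·2.3 − (29.83·1.4)·1.1 − 125.2 + 48.6 + 118.3 = 0 → D_y = 4.2382/2.3 = 1.8427 ≈ 1.843 kN.
ΣF_y = 0: C_y + 1.8427 − 29.83·1.4 = 0 → C_y = 39.92 kN.
ΣF_x = 0: no horizontal applied forces, so C_x = 0.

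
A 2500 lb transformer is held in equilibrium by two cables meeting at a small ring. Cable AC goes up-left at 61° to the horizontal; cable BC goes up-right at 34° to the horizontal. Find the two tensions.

ΣF_x = 0: −T_AC·cos61° + T_BC·cos34° = 0 → T_BC = 0.584786·T_AC.
ΣF_y = 0: T_AC·sin61° + T_BC·sin34° = 2500.
Substitute: T_AC·(0.87462 + 0.584786·0.559193) = 2500 → T_AC = 2080.51 ≈ 2081 lb.
Then T_BC = 0.584786 × 2080.51 = 1217 lb.

T_AC = 2081 lb, T_BC = 1217 lb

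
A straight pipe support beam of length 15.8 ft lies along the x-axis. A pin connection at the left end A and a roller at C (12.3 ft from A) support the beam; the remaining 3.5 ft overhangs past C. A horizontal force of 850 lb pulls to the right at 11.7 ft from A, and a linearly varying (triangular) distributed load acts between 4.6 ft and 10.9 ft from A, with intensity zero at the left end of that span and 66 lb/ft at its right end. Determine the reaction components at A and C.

Resultant of the triangular load: ½ × 66 × 6.3 = 207.9 lb, acting at 8.8 ft from A (one-third of the span from the peak).
ΣM about A: C_y·12.3 − (½·66·6.3)·8.8 = 0 → C_y = 1829.52/12.3 = 148.741 ≈ 148.7 lb.
ΣF_y = 0: A_y + 148.741 − ½·66·6.3 = 0 → A_y = 59.16 lb.
ΣF_x = 0: A_x + 850 = 0 → A_x = -850.0 lb.

A_x = -850.0 lb, A_y = 59.16 lb, C_y = 148.7 lb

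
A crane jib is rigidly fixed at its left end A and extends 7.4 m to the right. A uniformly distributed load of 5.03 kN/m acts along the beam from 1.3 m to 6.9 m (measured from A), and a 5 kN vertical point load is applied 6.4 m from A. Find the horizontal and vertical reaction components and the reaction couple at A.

Resultant of the distributed load: 5.03 × 5.6 = 28.168 kN at 4.1 m from A.
ΣF_x = 0: A_x = 0.
ΣF_y = 0: A_y − 5.03·5.6 − 5 = 0 → A_y = 33.17 kN.
ΣM about A: M_A − (5.03·5.6)·4.1 − 5·6.4 = 0 → M_A = 147.5 kN·m.

A_x = 0, A_y = 33.17 kN, M_A = 147.5 kN·m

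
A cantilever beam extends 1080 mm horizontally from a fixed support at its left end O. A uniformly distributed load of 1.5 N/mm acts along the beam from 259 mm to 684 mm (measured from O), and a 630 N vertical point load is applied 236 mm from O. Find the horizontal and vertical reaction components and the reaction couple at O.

Resultant of the distributed load: 1.5 × 425 = 637.5 N at 471.5 mm from O.
ΣF_x = 0: O_x = 0.
ΣF_y = 0: O_y − 1.5·425 − 630 = 0 → O_y = 1268 N.
ΣM about O: M_O − (1.5·425)·471.5 − 630·236 = 0 → M_O = 449300 N·mm.

O_x = 0, O_y = 1268 N, M_O = 449300 N·mm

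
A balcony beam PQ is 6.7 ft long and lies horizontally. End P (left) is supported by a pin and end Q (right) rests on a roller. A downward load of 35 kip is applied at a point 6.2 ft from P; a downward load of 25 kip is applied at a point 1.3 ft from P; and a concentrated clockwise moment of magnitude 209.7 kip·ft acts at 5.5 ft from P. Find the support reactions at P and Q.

P_x = 0, P_y = -8.537 kip, Q_y = 68.54 kip

Taking moments about P: Q_y·6.7 − 35·6.2 − 25·1.3 − 209.7 = 0 → Q_y = 459.2/6.7 = 68.5373 ≈ 68.54 kip.
ΣF_y = 0: P_y + 68.5373 − 35 − 25 = 0 → P_y = -8.537 kip.
ΣF_x = 0: no horizontal applied forces, so P_x = 0.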